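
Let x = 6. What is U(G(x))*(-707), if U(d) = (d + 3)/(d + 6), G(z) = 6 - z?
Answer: -707/2 ≈ -353.50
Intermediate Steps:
U(d) = (3 + d)/(6 + d)
U(G(x))*(-707) = ((3 + (6 - 1*6))/(6 + (6 - 1*6)))*(-707) = ((3 + (6 - 6))/(6 + (6 - 6)))*(-707) = ((3 + 0)/(6 + 0))*(-707) = (3/6)*(-707) = ((⅙)*3)*(-707) = (½)*(-707) = -707/2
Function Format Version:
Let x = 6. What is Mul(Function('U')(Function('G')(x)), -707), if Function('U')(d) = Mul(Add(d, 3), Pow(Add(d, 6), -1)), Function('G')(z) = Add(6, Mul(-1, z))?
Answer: Rational(-707, 2) ≈ -353.50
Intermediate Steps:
Function('U')(d) = Mul(Pow(Add(6, d), -1), Add(3, d)) (Function('U')(d) = Mul(Add(3, d), Pow(Add(6, d), -1)) = Mul(Pow(Add(6, d), -1), Add(3, d)))
Mul(Function('U')(Function('G')(x)), -707) = Mul(Mul(Pow(Add(6, Add(6, Mul(-1, 6))), -1), Add(3, Add(6, Mul(-1, 6)))), -707) = Mul(Mul(Pow(Add(6, Add(6, -6)), -1), Add(3, Add(6, -6))), -707) = Mul(Mul(Pow(Add(6, 0), -1), Add(3, 0)), -707) = Mul(Mul(Pow(6, -1), 3), -707) = Mul(Mul(Rational(1, 6), 3), -707) = Mul(Rational(1, 2), -707) = Rational(-707, 2)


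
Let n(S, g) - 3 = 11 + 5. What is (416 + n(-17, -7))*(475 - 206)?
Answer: 117015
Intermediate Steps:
n(S, g) = 19 (n(S, g) = 3 + (11 + 5) = 3 + 16 = 19)
(416 + n(-17, -7))*(475 - 206) = (416 + 19)*(475 - 206) = 435*269 = 117015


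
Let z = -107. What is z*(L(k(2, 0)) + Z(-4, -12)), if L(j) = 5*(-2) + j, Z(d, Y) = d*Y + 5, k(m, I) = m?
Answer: -4815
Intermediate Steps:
Z(d, Y) = 5 + Y*d (Z(d, Y) = Y*d + 5 = 5 + Y*d)
L(j) = -10 + j
z*(L(k(2, 0)) + Z(-4, -12)) = -107*((-10 + 2) + (5 - 12*(-4))) = -107*(-8 + (5 + 48)) = -107*(-8 + 53) = -107*45 = -4815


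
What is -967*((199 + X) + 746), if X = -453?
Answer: -475764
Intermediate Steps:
-967*((199 + X) + 746) = -967*((199 - 453) + 746) = -967*(-254 + 746) = -967*492 = -475764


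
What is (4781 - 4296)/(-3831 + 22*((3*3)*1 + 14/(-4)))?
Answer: -97/742 ≈ -0.13073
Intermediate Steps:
(4781 - 4296)/(-3831 + 22*((3*3)*1 + 14/(-4))) = 485/(-3831 + 22*(9*1 + 14*(-¼))) = 485/(-3831 + 22*(9 - 7/2)) = 485/(-3831 + 22*(11/2)) = 485/(-3831 + 121) = 485/(-3710) = 485*(-1/3710) = -97/742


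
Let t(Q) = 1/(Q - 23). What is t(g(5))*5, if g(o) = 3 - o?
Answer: -⅕ ≈ -0.20000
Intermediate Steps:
t(Q) = 1/(-23 + Q)
t(g(5))*5 = 5/(-23 + (3 - 1*5)) = 5/(-23 + (3 - 5)) = 5/(-23 - 2) = 5/(-25) = -1/25*5 = -⅕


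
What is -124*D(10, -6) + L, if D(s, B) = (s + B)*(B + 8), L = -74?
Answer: -1066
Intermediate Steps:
D(s, B) = (8 + B)*(B + s) (D(s, B) = (B + s)*(8 + B) = (8 + B)*(B + s))
-124*D(10, -6) + L = -124*((-6)² + 8*(-6) + 8*10 - 6*10) - 74 = -124*(36 - 48 + 80 - 60) - 74 = -124*8 - 74 = -992 - 74 = -1066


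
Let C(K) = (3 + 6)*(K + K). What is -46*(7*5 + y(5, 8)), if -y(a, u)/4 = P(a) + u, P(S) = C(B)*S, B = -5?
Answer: -82938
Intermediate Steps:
C(K) = 18*K (C(K) = 9*(2*K) = 18*K)
P(S) = -90*S (P(S) = (18*(-5))*S = -90*S)
y(a, u) = -4*u + 360*a (y(a, u) = -4*(-90*a + u) = -4*(u - 90*a) = -4*u + 360*a)
-46*(7*5 + y(5, 8)) = -46*(7*5 + (-4*8 + 360*5)) = -46*(35 + (-32 + 1800)) = -46*(35 + 1768) = -46*1803 = -82938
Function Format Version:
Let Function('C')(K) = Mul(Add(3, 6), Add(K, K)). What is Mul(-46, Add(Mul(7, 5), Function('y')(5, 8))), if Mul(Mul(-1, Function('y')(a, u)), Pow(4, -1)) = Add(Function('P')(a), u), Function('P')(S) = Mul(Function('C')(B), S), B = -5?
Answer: -82938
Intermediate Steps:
Function('C')(K) = Mul(18, K) (Function('C')(K) = Mul(9, Mul(2, K)) = Mul(18, K))
Function('P')(S) = Mul(-90, S) (Function('P')(S) = Mul(Mul(18, -5), S) = Mul(-90, S))
Function('y')(a, u) = Add(Mul(-4, u), Mul(360, a)) (Function('y')(a, u) = Mul(-4, Add(Mul(-90, a), u)) = Mul(-4, Add(u, Mul(-90, a))) = Add(Mul(-4, u), Mul(360, a)))
Mul(-46, Add(Mul(7, 5), Function('y')(5, 8))) = Mul(-46, Add(Mul(7, 5), Add(Mul(-4, 8), Mul(360, 5)))) = Mul(-46, Add(35, Add(-32, 1800))) = Mul(-46, Add(35, 1768)) = Mul(-46, 1803) = -82938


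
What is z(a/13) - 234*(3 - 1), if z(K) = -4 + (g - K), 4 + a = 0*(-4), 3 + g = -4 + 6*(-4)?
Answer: -6535/13 ≈ -502.69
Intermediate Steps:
g = -31 (g = -3 + (-4 + 6*(-4)) = -3 + (-4 - 24) = -3 - 28 = -31)
a = -4 (a = -4 + 0*(-4) = -4 + 0 = -4)
z(K) = -35 - K (z(K) = -4 + (-31 - K) = -35 - K)
z(a/13) - 234*(3 - 1) = (-35 - (-4)/13) - 234*(3 - 1) = (-35 - (-4)/13) - 234*2 = (-35 - 1*(-4/13)) - 117*4 = (-35 + 4/13) - 468 = -451/13 - 468 = -6535/13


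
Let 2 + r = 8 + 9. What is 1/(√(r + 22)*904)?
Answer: √37/33448 ≈ 0.00018186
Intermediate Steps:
r = 15 (r = -2 + (8 + 9) = -2 + 17 = 15)
1/(√(r + 22)*904) = 1/(√(15 + 22)*904) = 1/(√37*904) = 1/(904*√37) = √37/33448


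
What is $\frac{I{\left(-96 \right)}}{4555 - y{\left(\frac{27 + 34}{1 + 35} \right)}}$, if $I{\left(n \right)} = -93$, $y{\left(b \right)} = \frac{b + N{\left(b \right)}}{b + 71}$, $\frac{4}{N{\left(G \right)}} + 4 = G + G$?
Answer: $- \frac{892397}{43708902} \approx -0.020417$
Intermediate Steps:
$N{\left(G \right)} = \frac{4}{-4 + 2 G}$ ($N{\left(G \right)} = \frac{4}{-4 + \left(G + G\right)} = \frac{4}{-4 + 2 G}$)
$y{\left(b \right)} = \frac{b + \frac{2}{-2 + b}}{71 + b}$ ($y{\left(b \right)} = \frac{b + \frac{2}{-2 + b}}{b + 71} = \frac{b + \frac{2}{-2 + b}}{71 + b}$)
$\frac{I{\left(-96 \right)}}{4555 - y{\left(\frac{27 + 34}{1 + 35} \right)}} = - \frac{93}{4555 - \frac{2 + \frac{27 + 34}{1 + 35} \left(-2 + \frac{27 + 34}{1 + 35}\right)}{\left(-2 + \frac{27 + 34}{1 + 35}\right) \left(71 + \frac{27 + 34}{1 + 35}\right)}} = - \frac{93}{4555 - \frac{2 + \frac{61}{36} \left(-2 + \frac{61}{36}\right)}{\left(-2 + \frac{61}{36}\right) \left(71 + \frac{61}{36}\right)}} = - \frac{93}{4555 - \frac{2 + 61 \cdot \frac{1}{36} \left(-2 + 61 \cdot \frac{1}{36}\right)}{\left(-2 + 61 \cdot \frac{1}{36}\right) \left(71 + 61 \cdot \frac{1}{36}\right)}} = - \frac{93}{4555 - \frac{2 + \frac{61 \left(-2 + \frac{61}{36}\right)}{36}}{\left(-2 + \frac{61}{36}\right) \left(71 + \frac{61}{36}\right)}} = - \frac{93}{4555 - \frac{2 + \frac{61}{36} \left(- \frac{11}{36}\right)}{\left(- \frac{11}{36}\right) \frac{2617}{36}}} = - \frac{93}{4555 - \left(- \frac{36}{11}\right) \frac{36}{2617} \left(2 - \frac{671}{1296}\right)} = - \frac{93}{4555 - \left(- \frac{36}{11}\right) \frac{36}{2617} \cdot \frac{1921}{1296}} = - \frac{93}{4555 - - \frac{1921}{28787}} = - \frac{93}{4555 + \frac{1921}{28787}} = - \frac{93}{\frac{131126706}{28787}} = \left(-93\right) \frac{28787}{131126706} = - \frac{892397}{43708902}$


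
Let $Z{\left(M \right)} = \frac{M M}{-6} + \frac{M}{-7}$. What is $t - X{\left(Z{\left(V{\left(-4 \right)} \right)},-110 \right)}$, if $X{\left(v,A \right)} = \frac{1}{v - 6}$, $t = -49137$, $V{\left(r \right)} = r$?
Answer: $- \frac{8353269}{170} \approx -49137.0$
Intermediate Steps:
$Z{\left(M \right)} = - \frac{M^{2}}{6} - \frac{M}{7}$ ($Z{\left(M \right)} = M^{2} \left(- \frac{1}{6}\right) + M \left(- \frac{1}{7}\right) = - \frac{M^{2}}{6} - \frac{M}{7}$)
$X{\left(v,A \right)} = \frac{1}{-6 + v}$
$t - X{\left(Z{\left(V{\left(-4 \right)} \right)},-110 \right)} = -49137 - \frac{1}{-6 - - \frac{2 \left(6 + 7 \left(-4\right)\right)}{21}} = -49137 - \frac{1}{-6 - - \frac{2 \left(6 - 28\right)}{21}} = -49137 - \frac{1}{-6 - \left(- \frac{2}{21}\right) \left(-22\right)} = -49137 - \frac{1}{-6 - \frac{44}{21}} = -49137 - \frac{1}{- \frac{170}{21}} = -49137 - - \frac{21}{170} = -49137 + \frac{21}{170} = - \frac{8353269}{170}$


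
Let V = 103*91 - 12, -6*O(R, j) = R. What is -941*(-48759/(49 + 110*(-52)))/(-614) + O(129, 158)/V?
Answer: 214714294594/16297472917 ≈ 13.175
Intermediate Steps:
O(R, j) = -R/6
V = 9361 (V = 9373 - 12 = 9361)
-941*(-48759/(49 + 110*(-52)))/(-614) + O(129, 158)/V = -941*(-48759/(49 + 110*(-52)))/(-614) - 1/6*129/9361 = -941*(-48759/(49 - 5720))*(-1/614) - 43/2*1/9361 = -941/((-5671*(-1/48759)))*(-1/614) - 43/18722 = -941/5671/48759*(-1/614) - 43/18722 = -941*48759/5671*(-1/614) - 43/18722 = -45882219/5671*(-1/614) - 43/18722 = 45882219/3481994 - 43/18722 = 214714294594/16297472917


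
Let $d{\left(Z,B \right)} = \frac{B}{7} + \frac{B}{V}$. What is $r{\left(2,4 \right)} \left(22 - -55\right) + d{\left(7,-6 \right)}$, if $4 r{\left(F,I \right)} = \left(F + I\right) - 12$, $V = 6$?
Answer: $- \frac{1643}{14} \approx -117.36$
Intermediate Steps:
$r{\left(F,I \right)} = -3 + \frac{F}{4} + \frac{I}{4}$ ($r{\left(F,I \right)} = \frac{\left(F + I\right) - 12}{4} = \frac{-12 + F + I}{4} = -3 + \frac{F}{4} + \frac{I}{4}$)
$d{\left(Z,B \right)} = \frac{13 B}{42}$ ($d{\left(Z,B \right)} = \frac{B}{7} + \frac{B}{6} = \frac{13 B}{42}$)
$r{\left(2,4 \right)} \left(22 - -55\right) + d{\left(7,-6 \right)} = \left(-3 + \frac{1}{4} \cdot 2 + \frac{1}{4} \cdot 4\right) \left(22 - -55\right) + \frac{13}{42} \left(-6\right) = \left(-3 + \frac{1}{2} + 1\right) \left(22 + 55\right) - \frac{13}{7} = \left(- \frac{3}{2}\right) 77 - \frac{13}{7} = - \frac{231}{2} - \frac{13}{7} = - \frac{1643}{14}$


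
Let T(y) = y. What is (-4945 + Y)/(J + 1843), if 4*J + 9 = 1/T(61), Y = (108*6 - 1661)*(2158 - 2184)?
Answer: 1304973/112286 ≈ 11.622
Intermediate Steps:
Y = 26338 (Y = (648 - 1661)*(-26) = -1013*(-26) = 26338)
J = -137/61 (J = -9/4 + (1/4)/61 = -9/4 + (1/4)*(1/61) = -9/4 + 1/244 = -137/61 ≈ -2.2459)
(-4945 + Y)/(J + 1843) = (-4945 + 26338)/(-137/61 + 1843) = 21393/(112286/61) = 21393*(61/112286) = 1304973/112286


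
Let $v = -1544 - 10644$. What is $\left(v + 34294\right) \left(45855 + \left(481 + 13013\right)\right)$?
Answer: $1311968994$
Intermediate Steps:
$v = -12188$
$\left(v + 34294\right) \left(45855 + \left(481 + 13013\right)\right) = \left(-12188 + 34294\right) \left(45855 + \left(481 + 13013\right)\right) = 22106 \left(45855 + 13494\right) = 22106 \cdot 59349 = 1311968994$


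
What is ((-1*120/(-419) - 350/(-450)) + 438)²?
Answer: 2741378915521/14220441 ≈ 1.9278e+5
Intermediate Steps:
((-1*120/(-419) - 350/(-450)) + 438)² = ((-120*(-1/419) - 350*(-1/450)) + 438)² = ((120/419 + 7/9) + 438)² = (4013/3771 + 438)² = (1655711/3771)² = 2741378915521/14220441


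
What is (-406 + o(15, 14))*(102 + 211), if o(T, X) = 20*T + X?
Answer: -28796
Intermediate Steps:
o(T, X) = X + 20*T
(-406 + o(15, 14))*(102 + 211) = (-406 + (14 + 20*15))*(102 + 211) = (-406 + (14 + 300))*313 = (-406 + 314)*313 = -92*313 = -28796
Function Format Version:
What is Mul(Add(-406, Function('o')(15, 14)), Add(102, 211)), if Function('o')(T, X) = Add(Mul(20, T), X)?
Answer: -28796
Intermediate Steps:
Function('o')(T, X) = Add(X, Mul(20, T))
Mul(Add(-406, Function('o')(15, 14)), Add(102, 211)) = Mul(Add(-406, Add(14, Mul(20, 15))), Add(102, 211)) = Mul(Add(-406, Add(14, 300)), 313) = Mul(Add(-406, 314), 313) = Mul(-92, 313) = -28796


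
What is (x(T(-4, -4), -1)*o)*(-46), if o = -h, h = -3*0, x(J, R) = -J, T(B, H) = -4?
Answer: 0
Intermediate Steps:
h = 0
o = 0 (o = -1*0 = 0)
(x(T(-4, -4), -1)*o)*(-46) = (-1*(-4)*0)*(-46) = (4*0)*(-46) = 0*(-46) = 0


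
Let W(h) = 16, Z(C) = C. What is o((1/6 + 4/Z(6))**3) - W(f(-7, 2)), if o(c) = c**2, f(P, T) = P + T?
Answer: -730871/46656 ≈ -15.665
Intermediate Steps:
o((1/6 + 4/Z(6))**3) - W(f(-7, 2)) = ((1/6 + 4/6)**3)**2 - 1*16 = ((1*(1/6) + 4*(1/6))**3)**2 - 16 = ((1/6 + 2/3)**3)**2 - 16 = ((5/6)**3)**2 - 16 = (125/216)**2 - 16 = 15625/46656 - 16 = -730871/46656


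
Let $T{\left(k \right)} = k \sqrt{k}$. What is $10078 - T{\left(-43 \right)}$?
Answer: $10078 + 43 i \sqrt{43} \approx 10078.0 + 281.97 i$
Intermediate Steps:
$T{\left(k \right)} = k^{\frac{3}{2}}$
$10078 - T{\left(-43 \right)} = 10078 - \left(-43\right)^{\frac{3}{2}} = 10078 - - 43 i \sqrt{43} = 10078 + 43 i \sqrt{43}$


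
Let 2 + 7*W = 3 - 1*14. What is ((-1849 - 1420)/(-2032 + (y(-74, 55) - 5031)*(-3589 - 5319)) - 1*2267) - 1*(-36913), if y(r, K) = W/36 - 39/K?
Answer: 5380675926222761/155304391201 ≈ 34646.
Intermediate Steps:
W = -13/7 (W = -2/7 + (3 - 1*14)/7 = -2/7 + (3 - 14)/7 = -2/7 + (⅐)*(-11) = -2/7 - 11/7 = -13/7 ≈ -1.8571)
y(r, K) = -13/252 - 39/K (y(r, K) = -13/7/36 - 39/K = -13/7*1/36 - 39/K = -13/252 - 39/K)
((-1849 - 1420)/(-2032 + (y(-74, 55) - 5031)*(-3589 - 5319)) - 1*2267) - 1*(-36913) = ((-1849 - 1420)/(-2032 + ((-13/252 - 39/55) - 5031)*(-3589 - 5319)) - 1*2267) - 1*(-36913) = (-3269/(-2032 + ((-13/252 - 39*1/55) - 5031)*(-8908)) - 2267) + 36913 = (-3269/(-2032 + ((-13/252 - 39/55) - 5031)*(-8908)) - 2267) + 36913 = (-3269/(-2032 + (-10543/13860 - 5031)*(-8908)) - 2267) + 36913 = (-3269/(-2032 - 69740203/13860*(-8908)) - 2267) + 36913 = (-3269/(-2032 + 155311432081/3465) - 2267) + 36913 = (-3269/155304391201/3465 - 2267) + 36913 = (-3269*3465/155304391201 - 2267) + 36913 = (-11327085/155304391201 - 2267) + 36913 = -352075066179752/155304391201 + 36913 = 5380675926222761/155304391201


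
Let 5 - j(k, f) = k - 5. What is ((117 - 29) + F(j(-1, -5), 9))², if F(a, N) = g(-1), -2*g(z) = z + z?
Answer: 7921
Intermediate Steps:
j(k, f) = 10 - k (j(k, f) = 5 - (k - 5) = 5 - (-5 + k) = 5 + (5 - k) = 10 - k)
g(z) = -z (g(z) = -(z + z)/2 = -z)
F(a, N) = 1 (F(a, N) = -1*(-1) = 1)
((117 - 29) + F(j(-1, -5), 9))² = ((117 - 29) + 1)² = (88 + 1)² = 89² = 7921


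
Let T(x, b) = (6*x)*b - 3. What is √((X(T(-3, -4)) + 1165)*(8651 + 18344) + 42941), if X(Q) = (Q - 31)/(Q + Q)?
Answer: √149969354721/69 ≈ 5612.4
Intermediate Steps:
T(x, b) = -3 + 6*b*x (T(x, b) = 6*b*x - 3 = -3 + 6*b*x)
X(Q) = (-31 + Q)/(2*Q) (X(Q) = (-31 + Q)/((2*Q)) = (-31 + Q)*(1/(2*Q)) = (-31 + Q)/(2*Q))
√((X(T(-3, -4)) + 1165)*(8651 + 18344) + 42941) = √(((-31 + (-3 + 6*(-4)*(-3)))/(2*(-3 + 6*(-4)*(-3))) + 1165)*(8651 + 18344) + 42941) = √(((-31 + (-3 + 72))/(2*(-3 + 72)) + 1165)*26995 + 42941) = √(((½)*(-31 + 69)/69 + 1165)*26995 + 42941) = √(((½)*(1/69)*38 + 1165)*26995 + 42941) = √((19/69 + 1165)*26995 + 42941) = √((80404/69)*26995 + 42941) = √(2170505980/69 + 42941) = √(2173468909/69) = √149969354721/69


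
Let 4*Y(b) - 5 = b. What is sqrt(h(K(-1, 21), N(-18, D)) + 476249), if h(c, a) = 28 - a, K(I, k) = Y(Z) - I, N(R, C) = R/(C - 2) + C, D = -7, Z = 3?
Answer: sqrt(476282) ≈ 690.13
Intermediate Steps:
Y(b) = 5/4 + b/4
N(R, C) = C + R/(-2 + C) (N(R, C) = R/(-2 + C) + C = C + R/(-2 + C))
K(I, k) = 2 - I (K(I, k) = (5/4 + (1/4)*3) - I = (5/4 + 3/4) - I = 2 - I)
sqrt(h(K(-1, 21), N(-18, D)) + 476249) = sqrt((28 - (-18 + (-7)**2 - 2*(-7))/(-2 - 7)) + 476249) = sqrt((28 - (-18 + 49 + 14)/(-9)) + 476249) = sqrt((28 - (-1)*45/9) + 476249) = sqrt((28 - 1*(-5)) + 476249) = sqrt((28 + 5) + 476249) = sqrt(33 + 476249) = sqrt(476282)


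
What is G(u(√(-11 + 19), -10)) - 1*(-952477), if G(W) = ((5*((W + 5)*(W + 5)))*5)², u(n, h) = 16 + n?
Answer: 135773102 + 47145000*√2 ≈ 2.0245e+8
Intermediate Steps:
G(W) = 625*(5 + W)⁴ (G(W) = ((5*((5 + W)*(5 + W)))*5)² = ((5*(5 + W)²)*5)² = (25*(5 + W)²)² = 625*(5 + W)⁴)
G(u(√(-11 + 19), -10)) - 1*(-952477) = 625*(5 + (16 + √(-11 + 19)))⁴ - 1*(-952477) = 625*(5 + (16 + √8))⁴ + 952477 = 625*(5 + (16 + 2*√2))⁴ + 952477 = 625*(21 + 2*√2)⁴ + 952477 = 952477 + 625*(21 + 2*√2)⁴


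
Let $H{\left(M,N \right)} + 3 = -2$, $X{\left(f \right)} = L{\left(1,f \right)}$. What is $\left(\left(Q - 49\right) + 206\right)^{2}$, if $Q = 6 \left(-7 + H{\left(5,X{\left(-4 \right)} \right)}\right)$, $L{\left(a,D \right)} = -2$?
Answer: $7225$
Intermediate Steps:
$X{\left(f \right)} = -2$
$H{\left(M,N \right)} = -5$ ($H{\left(M,N \right)} = -3 - 2 = -5$)
$Q = -72$ ($Q = 6 \left(-7 - 5\right) = 6 \left(-12\right) = -72$)
$\left(\left(Q - 49\right) + 206\right)^{2} = \left(\left(-72 - 49\right) + 206\right)^{2} = \left(-121 + 206\right)^{2} = 85^{2} = 7225$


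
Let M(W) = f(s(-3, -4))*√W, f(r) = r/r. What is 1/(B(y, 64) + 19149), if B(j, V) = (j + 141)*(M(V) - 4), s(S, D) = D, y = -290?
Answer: 1/18553 ≈ 5.3900e-5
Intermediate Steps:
f(r) = 1
M(W) = √W (M(W) = 1*√W = √W)
B(j, V) = (-4 + √V)*(141 + j) (B(j, V) = (j + 141)*(√V - 4) = (141 + j)*(-4 + √V) = (-4 + √V)*(141 + j))
1/(B(y, 64) + 19149) = 1/((-564 - 4*(-290) + 141*√64 - 290*√64) + 19149) = 1/((-564 + 1160 + 141*8 - 290*8) + 19149) = 1/((-564 + 1160 + 1128 - 2320) + 19149) = 1/(-596 + 19149) = 1/18553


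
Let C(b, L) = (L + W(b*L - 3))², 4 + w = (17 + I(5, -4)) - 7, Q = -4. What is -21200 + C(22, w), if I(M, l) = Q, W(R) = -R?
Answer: -19679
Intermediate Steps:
I(M, l) = -4
w = 2 (w = -4 + ((17 - 4) - 7) = -4 + (13 - 7) = -4 + 6 = 2)
C(b, L) = (3 + L - L*b)² (C(b, L) = (L - (b*L - 3))² = (L - (L*b - 3))² = (L - (-3 + L*b))² = (L + (3 - L*b))² = (3 + L - L*b)²)
-21200 + C(22, w) = -21200 + (3 + 2 - 1*2*22)² = -21200 + (3 + 2 - 44)² = -21200 + (-39)² = -21200 + 1521 = -19679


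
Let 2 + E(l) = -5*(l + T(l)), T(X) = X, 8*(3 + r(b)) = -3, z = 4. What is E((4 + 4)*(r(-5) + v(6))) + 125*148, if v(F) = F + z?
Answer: 17968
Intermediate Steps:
r(b) = -27/8 (r(b) = -3 + (⅛)*(-3) = -3 - 3/8 = -27/8)
v(F) = 4 + F (v(F) = F + 4 = 4 + F)
E(l) = -2 - 10*l (E(l) = -2 - 5*(l + l) = -2 - 10*l)
E((4 + 4)*(r(-5) + v(6))) + 125*148 = (-2 - 10*(4 + 4)*(-27/8 + (4 + 6))) + 125*148 = (-2 - 80*(-27/8 + 10)) + 18500 = (-2 - 80*53/8) + 18500 = (-2 - 10*53) + 18500 = (-2 - 530) + 18500 = -532 + 18500 = 17968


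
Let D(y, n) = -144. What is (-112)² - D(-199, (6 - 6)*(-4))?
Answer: 12688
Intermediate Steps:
(-112)² - D(-199, (6 - 6)*(-4)) = (-112)² - 1*(-144) = 12544 + 144 = 12688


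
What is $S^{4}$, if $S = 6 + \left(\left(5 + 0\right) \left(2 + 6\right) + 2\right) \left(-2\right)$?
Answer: $37015056$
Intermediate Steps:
$S = -78$ ($S = 6 + \left(5 \cdot 8 + 2\right) \left(-2\right) = 6 + \left(40 + 2\right) \left(-2\right) = 6 + 42 \left(-2\right) = 6 - 84 = -78$)
$S^{4} = \left(-78\right)^{4} = 37015056$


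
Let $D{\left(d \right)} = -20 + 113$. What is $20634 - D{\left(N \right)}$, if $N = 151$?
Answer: $20541$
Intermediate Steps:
$D{\left(d \right)} = 93$
$20634 - D{\left(N \right)} = 20634 - 93 = 20541$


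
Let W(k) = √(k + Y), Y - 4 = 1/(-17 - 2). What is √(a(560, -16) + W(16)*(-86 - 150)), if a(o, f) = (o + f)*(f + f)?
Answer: 2*√(-1571072 - 1121*√7201)/19 ≈ 135.88*I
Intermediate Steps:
Y = 75/19 (Y = 4 + 1/(-17 - 2) = 4 + 1/(-19) = 4 - 1/19 = 75/19 ≈ 3.9474)
W(k) = √(75/19 + k) (W(k) = √(k + 75/19) = √(75/19 + k))
a(o, f) = 2*f*(f + o) (a(o, f) = (f + o)*(2*f) = 2*f*(f + o))
√(a(560, -16) + W(16)*(-86 - 150)) = √(2*(-16)*(-16 + 560) + (√(1425 + 361*16)/19)*(-86 - 150)) = √(2*(-16)*544 + (√(1425 + 5776)/19)*(-236)) = √(-17408 + (√7201/19)*(-236)) = √(-17408 - 236*√7201/19)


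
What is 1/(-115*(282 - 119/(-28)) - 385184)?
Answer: -4/1672411 ≈ -2.3918e-6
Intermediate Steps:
1/(-115*(282 - 119/(-28)) - 385184) = 1/(-115*(282 - 119*(-1/28)) - 385184) = 1/(-115*(282 + 17/4) - 385184) = 1/(-115*1145/4 - 385184) = 1/(-131675/4 - 385184) = 1/(-1672411/4) = -4/1672411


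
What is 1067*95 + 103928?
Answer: 205293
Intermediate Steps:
1067*95 + 103928 = 101365 + 103928 = 205293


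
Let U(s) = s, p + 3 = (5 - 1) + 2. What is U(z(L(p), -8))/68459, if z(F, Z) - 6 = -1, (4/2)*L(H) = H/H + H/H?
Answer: 5/68459 ≈ 7.3036e-5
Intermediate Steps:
p = 3 (p = -3 + ((5 - 1) + 2) = -3 + (4 + 2) = -3 + 6 = 3)
L(H) = 1 (L(H) = (H/H + H/H)/2 = (1 + 1)/2 = (½)*2 = 1)
z(F, Z) = 5 (z(F, Z) = 6 - 1 = 5)
U(z(L(p), -8))/68459 = 5/68459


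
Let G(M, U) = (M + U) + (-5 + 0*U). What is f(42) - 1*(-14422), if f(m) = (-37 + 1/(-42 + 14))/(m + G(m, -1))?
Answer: 31496611/2184 ≈ 14422.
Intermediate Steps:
G(M, U) = -5 + M + U (G(M, U) = (M + U) + (-5 + 0) = (M + U) - 5 = -5 + M + U)
f(m) = -1037/(28*(-6 + 2*m)) (f(m) = (-37 + 1/(-42 + 14))/(m + (-5 + m - 1)) = (-37 + 1/(-28))/(m + (-6 + m)) = (-37 - 1/28)/(-6 + 2*m) = -1037/(28*(-6 + 2*m)))
f(42) - 1*(-14422) = -1037/(-168 + 56*42) - 1*(-14422) = -1037/(-168 + 2352) + 14422 = -1037/2184 + 14422 = 31496611/2184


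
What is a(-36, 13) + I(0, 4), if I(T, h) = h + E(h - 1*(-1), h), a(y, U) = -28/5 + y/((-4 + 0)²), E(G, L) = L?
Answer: 3/20 ≈ 0.15000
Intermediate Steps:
a(y, U) = -28/5 + y/16 (a(y, U) = -28*⅕ + y/((-4)²) = -28/5 + y/16)
I(T, h) = 2*h (I(T, h) = h + h = 2*h)
a(-36, 13) + I(0, 4) = (-28/5 + (1/16)*(-36)) + 2*4 = (-28/5 - 9/4) + 8 = -157/20 + 8 = 3/20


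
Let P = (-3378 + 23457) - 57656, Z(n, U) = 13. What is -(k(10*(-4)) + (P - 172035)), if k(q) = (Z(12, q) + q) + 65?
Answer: 209574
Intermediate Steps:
P = -37577 (P = 20079 - 57656 = -37577)
k(q) = 78 + q (k(q) = (13 + q) + 65 = 78 + q)
-(k(10*(-4)) + (P - 172035)) = -((78 + 10*(-4)) + (-37577 - 172035)) = -((78 - 40) - 209612) = -(38 - 209612) = -1*(-209574) = 209574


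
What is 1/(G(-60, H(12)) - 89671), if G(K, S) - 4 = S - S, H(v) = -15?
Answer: -1/89667 ≈ -1.1152e-5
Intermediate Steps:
G(K, S) = 4 (G(K, S) = 4 + (S - S) = 4 + 0 = 4)
1/(G(-60, H(12)) - 89671) = 1/(4 - 89671) = 1/(-89667) = -1/89667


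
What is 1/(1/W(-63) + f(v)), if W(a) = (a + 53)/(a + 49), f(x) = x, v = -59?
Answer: -5/288 ≈ -0.017361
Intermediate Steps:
W(a) = (53 + a)/(49 + a)
1/(1/W(-63) + f(v)) = 1/(1/((53 - 63)/(49 - 63)) - 59) = 1/(1/(-10/(-14)) - 59) = 1/(1/(-1/14*(-10)) - 59) = 1/(1/(5/7) - 59) = 1/(7/5 - 59) = 1/(-288/5) = -5/288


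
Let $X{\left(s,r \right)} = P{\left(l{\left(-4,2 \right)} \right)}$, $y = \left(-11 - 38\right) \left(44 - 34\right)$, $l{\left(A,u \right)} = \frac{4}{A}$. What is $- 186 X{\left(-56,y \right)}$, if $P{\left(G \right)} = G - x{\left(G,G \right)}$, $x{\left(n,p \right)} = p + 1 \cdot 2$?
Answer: $372$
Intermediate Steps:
$x{\left(n,p \right)} = 2 + p$ ($x{\left(n,p \right)} = p + 2 = 2 + p$)
$P{\left(G \right)} = -2$ ($P{\left(G \right)} = G - \left(2 + G\right) = -2$)
$y = -490$ ($y = \left(-49\right) 10 = -490$)
$X{\left(s,r \right)} = -2$
$- 186 X{\left(-56,y \right)} = \left(-186\right) \left(-2\right) = 372$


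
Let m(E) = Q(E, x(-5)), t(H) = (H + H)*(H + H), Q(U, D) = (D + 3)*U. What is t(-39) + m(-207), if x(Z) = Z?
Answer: 6498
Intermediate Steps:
Q(U, D) = U*(3 + D) (Q(U, D) = (3 + D)*U = U*(3 + D))
t(H) = 4*H**2 (t(H) = (2*H)*(2*H) = 4*H**2)
m(E) = -2*E (m(E) = E*(3 - 5) = E*(-2) = -2*E)
t(-39) + m(-207) = 4*(-39)**2 - 2*(-207) = 4*1521 + 414 = 6084 + 414 = 6498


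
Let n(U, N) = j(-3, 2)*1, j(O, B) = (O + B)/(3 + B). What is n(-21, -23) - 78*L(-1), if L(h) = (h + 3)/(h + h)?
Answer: 389/5 ≈ 77.800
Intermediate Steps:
L(h) = (3 + h)/(2*h) (L(h) = (3 + h)/((2*h)) = (3 + h)*(1/(2*h)) = (3 + h)/(2*h))
j(O, B) = (B + O)/(3 + B)
n(U, N) = -⅕ (n(U, N) = ((2 - 3)/(3 + 2))*1 = (-1/5)*1 = ((⅕)*(-1))*1 = -⅕*1 = -⅕)
n(-21, -23) - 78*L(-1) = -⅕ - 39*(3 - 1)/(-1) = -⅕ - 39*(-1)*2 = -⅕ - 78*(-1) = -⅕ + 78 = 389/5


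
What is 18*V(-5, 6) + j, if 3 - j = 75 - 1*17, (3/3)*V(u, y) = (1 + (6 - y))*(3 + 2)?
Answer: 35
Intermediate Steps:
V(u, y) = 35 - 5*y (V(u, y) = (1 + (6 - y))*(3 + 2) = (7 - y)*5 = 35 - 5*y)
j = -55 (j = 3 - (75 - 1*17) = 3 - (75 - 17) = 3 - 1*58 = 3 - 58 = -55)
18*V(-5, 6) + j = 18*(35 - 5*6) - 55 = 18*(35 - 30) - 55 = 18*5 - 55 = 90 - 55 = 35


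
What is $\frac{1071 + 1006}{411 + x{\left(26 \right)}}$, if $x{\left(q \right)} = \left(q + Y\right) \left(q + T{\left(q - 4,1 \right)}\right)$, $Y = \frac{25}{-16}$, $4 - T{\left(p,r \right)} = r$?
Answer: $\frac{33232}{17915} \approx 1.855$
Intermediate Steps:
$T{\left(p,r \right)} = 4 - r$
$Y = - \frac{25}{16}$ ($Y = 25 \left(- \frac{1}{16}\right) = - \frac{25}{16} \approx -1.5625$)
$x{\left(q \right)} = \left(3 + q\right) \left(- \frac{25}{16} + q\right)$ ($x{\left(q \right)} = \left(q - \frac{25}{16}\right) \left(q + \left(4 - 1\right)\right) = \left(- \frac{25}{16} + q\right) \left(q + \left(4 - 1\right)\right) = \left(- \frac{25}{16} + q\right) \left(q + 3\right) = \left(- \frac{25}{16} + q\right) \left(3 + q\right) = \left(3 + q\right) \left(- \frac{25}{16} + q\right)$)
$\frac{1071 + 1006}{411 + x{\left(26 \right)}} = \frac{1071 + 1006}{411 + \left(- \frac{75}{16} + 26^{2} + \frac{23}{16} \cdot 26\right)} = \frac{2077}{411 + \left(- \frac{75}{16} + 676 + \frac{299}{8}\right)} = \frac{2077}{411 + \frac{11339}{16}} = \frac{2077}{\frac{17915}{16}} = 2077 \cdot \frac{16}{17915} = \frac{33232}{17915}$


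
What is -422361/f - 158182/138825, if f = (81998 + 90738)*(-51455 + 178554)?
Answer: -3472876879039073/3047843577844800 ≈ -1.1395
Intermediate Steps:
f = 21954572864 (f = 172736*127099 = 21954572864)
-422361/f - 158182/138825 = -422361/21954572864 - 158182/138825 = -3472876879039073/3047843577844800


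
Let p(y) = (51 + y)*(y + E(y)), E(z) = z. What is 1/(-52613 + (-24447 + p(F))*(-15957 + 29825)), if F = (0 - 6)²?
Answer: -1/252214457 ≈ -3.9649e-9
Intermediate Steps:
F = 36 (F = (-6)² = 36)
p(y) = 2*y*(51 + y) (p(y) = (51 + y)*(y + y) = (51 + y)*(2*y) = 2*y*(51 + y))
1/(-52613 + (-24447 + p(F))*(-15957 + 29825)) = 1/(-52613 + (-24447 + 2*36*(51 + 36))*(-15957 + 29825)) = 1/(-52613 + (-24447 + 2*36*87)*13868) = 1/(-52613 + (-24447 + 6264)*13868) = 1/(-52613 - 18183*13868) = 1/(-52613 - 252161844) = 1/(-252214457) = -1/252214457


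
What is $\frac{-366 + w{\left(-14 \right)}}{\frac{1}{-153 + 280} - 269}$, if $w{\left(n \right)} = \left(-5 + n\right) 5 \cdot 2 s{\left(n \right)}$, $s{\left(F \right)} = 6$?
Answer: $\frac{95631}{17081} \approx 5.5987$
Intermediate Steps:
$w{\left(n \right)} = -300 + 60 n$ ($w{\left(n \right)} = \left(-5 + n\right) 5 \cdot 2 \cdot 6 = \left(-25 + 5 n\right) 2 \cdot 6 = \left(-50 + 10 n\right) 6 = -300 + 60 n$)
$\frac{-366 + w{\left(-14 \right)}}{\frac{1}{-153 + 280} - 269} = \frac{-366 + \left(-300 + 60 \left(-14\right)\right)}{\frac{1}{-153 + 280} - 269} = \frac{-366 - 1140}{\frac{1}{127} - 269} = - \frac{1506}{- \frac{34162}{127}} = \left(-1506\right) \left(- \frac{127}{34162}\right) = \frac{95631}{17081}$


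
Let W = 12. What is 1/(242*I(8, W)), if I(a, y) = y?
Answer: 1/2904 ≈ 0.00034435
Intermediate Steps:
1/(242*I(8, W)) = 1/(242*12) = 1/2904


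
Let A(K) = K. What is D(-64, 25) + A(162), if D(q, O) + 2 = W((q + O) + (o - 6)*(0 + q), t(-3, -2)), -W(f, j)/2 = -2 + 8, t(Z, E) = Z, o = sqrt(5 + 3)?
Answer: 148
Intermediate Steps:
o = 2*sqrt(2) (o = sqrt(8) = 2*sqrt(2) ≈ 2.8284)
W(f, j) = -12 (W(f, j) = -2*(-2 + 8) = -2*6 = -12)
D(q, O) = -14 (D(q, O) = -2 - 12 = -14)
D(-64, 25) + A(162) = -14 + 162 = 148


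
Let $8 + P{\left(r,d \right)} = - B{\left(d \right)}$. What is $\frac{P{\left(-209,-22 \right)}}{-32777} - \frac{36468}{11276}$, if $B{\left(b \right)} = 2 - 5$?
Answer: $- \frac{298813814}{92398363} \approx -3.234$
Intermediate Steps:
$B{\left(b \right)} = -3$
$P{\left(r,d \right)} = -5$ ($P{\left(r,d \right)} = -8 - -3 = -8 + 3 = -5$)
$\frac{P{\left(-209,-22 \right)}}{-32777} - \frac{36468}{11276} = - \frac{5}{-32777} - \frac{36468}{11276} = \left(-5\right) \left(- \frac{1}{32777}\right) - \frac{9117}{2819} = \frac{5}{32777} - \frac{9117}{2819} = - \frac{298813814}{92398363}$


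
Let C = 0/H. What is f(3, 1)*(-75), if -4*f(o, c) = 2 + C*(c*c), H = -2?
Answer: 75/2 ≈ 37.500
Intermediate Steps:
C = 0 (C = 0/(-2) = 0*(-½) = 0)
f(o, c) = -½ (f(o, c) = -(2 + 0*(c*c))/4 = -(2 + 0*c²)/4 = -(2 + 0)/4 = -¼*2 = -½)
f(3, 1)*(-75) = -½*(-75) = 75/2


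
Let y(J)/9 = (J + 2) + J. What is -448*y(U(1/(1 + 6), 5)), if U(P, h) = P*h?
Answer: -13824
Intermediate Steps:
y(J) = 18 + 18*J (y(J) = 9*((J + 2) + J) = 9*((2 + J) + J) = 9*(2 + 2*J) = 18 + 18*J)
-448*y(U(1/(1 + 6), 5)) = -448*(18 + 18*(5/(1 + 6))) = -448*(18 + 18*(5/7)) = -448*(18 + 90/7) = -448*216/7 = -13824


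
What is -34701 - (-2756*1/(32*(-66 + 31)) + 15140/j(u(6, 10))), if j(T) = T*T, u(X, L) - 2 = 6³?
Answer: -115448368489/3326680 ≈ -34704.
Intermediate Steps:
u(X, L) = 218 (u(X, L) = 2 + 6³ = 2 + 216 = 218)
j(T) = T²
-34701 - (-2756*1/(32*(-66 + 31)) + 15140/j(u(6, 10))) = -34701 - (-2756*1/(32*(-66 + 31)) + 15140/(218²)) = -34701 - (-2756/((-35*32)) + 15140/47524) = -34701 - (-2756/(-1120) + 15140*(1/47524)) = -34701 - (-2756*(-1/1120) + 3785/11881) = -34701 - (689/280 + 3785/11881) = -34701 - 1*9245809/3326680 = -34701 - 9245809/3326680 = -115448368489/3326680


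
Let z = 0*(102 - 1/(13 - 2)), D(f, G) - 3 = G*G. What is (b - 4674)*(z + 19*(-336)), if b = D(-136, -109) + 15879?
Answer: -147400176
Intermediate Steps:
D(f, G) = 3 + G**2 (D(f, G) = 3 + G*G = 3 + G**2)
b = 27763 (b = (3 + (-109)**2) + 15879 = (3 + 11881) + 15879 = 11884 + 15879 = 27763)
z = 0 (z = 0*(102 - 1/11) = 0*(1121/11) = 0)
(b - 4674)*(z + 19*(-336)) = (27763 - 4674)*(0 + 19*(-336)) = 23089*(0 - 6384) = 23089*(-6384) = -147400176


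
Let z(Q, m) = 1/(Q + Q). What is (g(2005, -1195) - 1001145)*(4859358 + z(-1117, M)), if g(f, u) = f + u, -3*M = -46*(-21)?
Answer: -10859442465933285/2234 ≈ -4.8610e+12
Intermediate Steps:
M = -322 (M = -(-46)*(-21)/3 = -⅓*966 = -322)
z(Q, m) = 1/(2*Q)
(g(2005, -1195) - 1001145)*(4859358 + z(-1117, M)) = ((2005 - 1195) - 1001145)*(4859358 + (½)/(-1117)) = (810 - 1001145)*(4859358 + (½)*(-1/1117)) = -1000335*(4859358 - 1/2234) = -1000335*10855805771/2234 = -10859442465933285/2234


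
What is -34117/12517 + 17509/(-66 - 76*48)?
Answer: -345870691/46488138 ≈ -7.4400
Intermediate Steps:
-34117/12517 + 17509/(-66 - 76*48) = -34117*1/12517 + 17509/(-66 - 3648) = -34117/12517 + 17509/(-3714) = -34117/12517 + 17509*(-1/3714) = -34117/12517 - 17509/3714 = -345870691/46488138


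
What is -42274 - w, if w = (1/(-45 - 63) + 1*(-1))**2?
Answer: -493095817/11664 ≈ -42275.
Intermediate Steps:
w = 11881/11664 (w = (1/(-108) - 1)**2 = (-1/108 - 1)**2 = (-109/108)**2 = 11881/11664 ≈ 1.0186)
-42274 - w = -42274 - 1*11881/11664 = -42274 - 11881/11664 = -493095817/11664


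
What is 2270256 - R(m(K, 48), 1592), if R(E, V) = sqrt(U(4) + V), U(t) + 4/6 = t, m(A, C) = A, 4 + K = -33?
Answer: 2270256 - sqrt(14358)/3 ≈ 2.2702e+6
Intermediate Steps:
K = -37 (K = -4 - 33 = -37)
U(t) = -2/3 + t
R(E, V) = sqrt(10/3 + V) (R(E, V) = sqrt((-2/3 + 4) + V) = sqrt(10/3 + V))
2270256 - R(m(K, 48), 1592) = 2270256 - sqrt(30 + 9*1592)/3 = 2270256 - sqrt(30 + 14328)/3 = 2270256 - sqrt(14358)/3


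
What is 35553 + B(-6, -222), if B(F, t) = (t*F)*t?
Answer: -260151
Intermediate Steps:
B(F, t) = F*t**2 (B(F, t) = (F*t)*t = F*t**2)
35553 + B(-6, -222) = 35553 - 6*(-222)**2 = 35553 - 6*49284 = 35553 - 295704 = -260151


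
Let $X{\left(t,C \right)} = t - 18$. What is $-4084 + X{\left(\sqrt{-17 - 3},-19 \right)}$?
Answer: $-4102 + 2 i \sqrt{5} \approx -4102.0 + 4.4721 i$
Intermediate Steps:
$X{\left(t,C \right)} = -18 + t$
$-4084 + X{\left(\sqrt{-17 - 3},-19 \right)} = -4084 - \left(18 - \sqrt{-17 - 3}\right) = -4084 - \left(18 - \sqrt{-20}\right) = -4084 - \left(18 - 2 i \sqrt{5}\right) = -4102 + 2 i \sqrt{5}$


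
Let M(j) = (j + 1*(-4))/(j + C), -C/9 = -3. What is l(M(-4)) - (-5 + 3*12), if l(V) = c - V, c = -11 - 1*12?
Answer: -1234/23 ≈ -53.652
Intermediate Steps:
C = 27 (C = -9*(-3) = 27)
c = -23 (c = -11 - 12 = -23)
M(j) = (-4 + j)/(27 + j) (M(j) = (j + 1*(-4))/(j + 27) = (j - 4)/(27 + j) = (-4 + j)/(27 + j))
l(V) = -23 - V
l(M(-4)) - (-5 + 3*12) = (-23 - (-4 - 4)/(27 - 4)) - (-5 + 3*12) = (-23 - (-8)/23) - (-5 + 36) = (-23 - (-8)/23) - 1*31 = (-23 - 1*(-8/23)) - 31 = (-23 + 8/23) - 31 = -521/23 - 31 = -1234/23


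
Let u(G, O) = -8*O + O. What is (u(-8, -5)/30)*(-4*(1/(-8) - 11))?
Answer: 623/12 ≈ 51.917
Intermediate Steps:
u(G, O) = -7*O
(u(-8, -5)/30)*(-4*(1/(-8) - 11)) = (-7*(-5)/30)*(-4*(1/(-8) - 11)) = (35*(1/30))*(-4*(-⅛ - 11)) = 7*(-4*(-89/8))/6 = (7/6)*(89/2) = 623/12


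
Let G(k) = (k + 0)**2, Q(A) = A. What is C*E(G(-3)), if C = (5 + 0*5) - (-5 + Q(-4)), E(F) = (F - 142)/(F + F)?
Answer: -931/9 ≈ -103.44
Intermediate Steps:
G(k) = k**2
E(F) = (-142 + F)/(2*F) (E(F) = (-142 + F)/((2*F)) = (-142 + F)*(1/(2*F)) = (-142 + F)/(2*F))
C = 14 (C = (5 + 0*5) - (-5 - 4) = (5 + 0) - 1*(-9) = 5 + 9 = 14)
C*E(G(-3)) = 14*((-142 + (-3)**2)/(2*((-3)**2))) = 14*((1/2)*(-142 + 9)/9) = 14*((1/2)*(1/9)*(-133)) = 14*(-133/18) = -931/9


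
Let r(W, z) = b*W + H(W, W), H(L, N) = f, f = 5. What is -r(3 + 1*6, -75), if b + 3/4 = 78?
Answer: -2801/4 ≈ -700.25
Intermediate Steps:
H(L, N) = 5
b = 309/4 (b = -¾ + 78 = 309/4 ≈ 77.250)
r(W, z) = 5 + 309*W/4 (r(W, z) = 309*W/4 + 5 = 5 + 309*W/4)
-r(3 + 1*6, -75) = -(5 + 309*(3 + 1*6)/4) = -(5 + 309*(3 + 6)/4) = -(5 + (309/4)*9) = -(5 + 2781/4) = -1*2801/4 = -2801/4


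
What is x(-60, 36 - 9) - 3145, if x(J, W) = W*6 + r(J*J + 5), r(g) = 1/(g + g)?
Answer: -21507429/7210 ≈ -2983.0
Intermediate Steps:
r(g) = 1/(2*g)
x(J, W) = 1/(2*(5 + J²)) + 6*W (x(J, W) = W*6 + 1/(2*(J*J + 5)) = 6*W + 1/(2*(J² + 5)) = 6*W + 1/(2*(5 + J²)) = 1/(2*(5 + J²)) + 6*W)
x(-60, 36 - 9) - 3145 = (1 + 12*(36 - 9)*(5 + (-60)²))/(2*(5 + (-60)²)) - 3145 = (1 + 12*27*(5 + 3600))/(2*(5 + 3600)) - 3145 = (½)*(1 + 12*27*3605)/3605 - 3145 = (½)*(1/3605)*(1 + 1168020) - 3145 = (½)*(1/3605)*1168021 - 3145 = 1168021/7210 - 3145 = -21507429/7210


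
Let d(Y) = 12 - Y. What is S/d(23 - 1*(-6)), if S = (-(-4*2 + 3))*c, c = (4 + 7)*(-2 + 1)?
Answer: 55/17 ≈ 3.2353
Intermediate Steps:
c = -11 (c = 11*(-1) = -11)
S = -55 (S = -(-4*2 + 3)*(-11) = -(-8 + 3)*(-11) = -1*(-5)*(-11) = 5*(-11) = -55)
S/d(23 - 1*(-6)) = -55/(12 - (23 - 1*(-6))) = -55/(12 - (23 + 6)) = -55/(12 - 1*29) = -55/(12 - 29) = -55/(-17) = -55*(-1/17) = 55/17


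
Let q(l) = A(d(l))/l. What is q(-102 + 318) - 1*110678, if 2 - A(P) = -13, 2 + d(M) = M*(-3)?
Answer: -7968811/72 ≈ -1.1068e+5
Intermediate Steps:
d(M) = -2 - 3*M (d(M) = -2 + M*(-3) = -2 - 3*M)
A(P) = 15 (A(P) = 2 - 1*(-13) = 2 + 13 = 15)
q(l) = 15/l
q(-102 + 318) - 1*110678 = 15/(-102 + 318) - 1*110678 = 15/216 - 110678 = 15*(1/216) - 110678 = 5/72 - 110678 = -7968811/72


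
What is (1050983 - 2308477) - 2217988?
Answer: -3475482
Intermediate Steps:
(1050983 - 2308477) - 2217988 = -1257494 - 2217988 = -3475482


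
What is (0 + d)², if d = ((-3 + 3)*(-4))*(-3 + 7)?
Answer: 0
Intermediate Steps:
d = 0 (d = (0*(-4))*4 = 0*4 = 0)
(0 + d)² = (0 + 0)² = 0² = 0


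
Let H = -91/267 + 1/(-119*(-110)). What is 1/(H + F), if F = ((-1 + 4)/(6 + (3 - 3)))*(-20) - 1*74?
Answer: -3495030/294773443 ≈ -0.011857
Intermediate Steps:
H = -1190923/3495030 (H = -91*1/267 - 1/119*(-1/110) = -91/267 + 1/13090 = -1190923/3495030 ≈ -0.34075)
F = -84 (F = (3/(6 + 0))*(-20) - 74 = (3/6)*(-20) - 74 = (3*(⅙))*(-20) - 74 = (½)*(-20) - 74 = -10 - 74 = -84)
1/(H + F) = 1/(-1190923/3495030 - 84) = 1/(-294773443/3495030) = -3495030/294773443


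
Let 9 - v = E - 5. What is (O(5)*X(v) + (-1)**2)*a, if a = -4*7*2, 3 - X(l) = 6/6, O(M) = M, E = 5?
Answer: -616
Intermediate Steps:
v = 9 (v = 9 - (5 - 5) = 9 - 1*0 = 9 + 0 = 9)
X(l) = 2 (X(l) = 3 - 6/6 = 3 - 1*1 = 3 - 1 = 2)
a = -56 (a = -28*2 = -56)
(O(5)*X(v) + (-1)**2)*a = (5*2 + (-1)**2)*(-56) = (10 + 1)*(-56) = 11*(-56) = -616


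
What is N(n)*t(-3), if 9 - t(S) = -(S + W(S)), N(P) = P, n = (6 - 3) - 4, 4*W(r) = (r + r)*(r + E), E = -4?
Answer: -33/2 ≈ -16.500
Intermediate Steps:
W(r) = r*(-4 + r)/2 (W(r) = ((r + r)*(r - 4))/4 = ((2*r)*(-4 + r))/4 = (2*r*(-4 + r))/4 = r*(-4 + r)/2)
n = -1 (n = 3 - 4 = -1)
t(S) = 9 + S + S*(-4 + S)/2 (t(S) = 9 - (-1)*(S + S*(-4 + S)/2) = 9 - (-S - S*(-4 + S)/2) = 9 + (S + S*(-4 + S)/2) = 9 + S + S*(-4 + S)/2)
N(n)*t(-3) = -(9 + (½)*(-3)² - 1*(-3)) = -(9 + (½)*9 + 3) = -(9 + 9/2 + 3) = -1*33/2 = -33/2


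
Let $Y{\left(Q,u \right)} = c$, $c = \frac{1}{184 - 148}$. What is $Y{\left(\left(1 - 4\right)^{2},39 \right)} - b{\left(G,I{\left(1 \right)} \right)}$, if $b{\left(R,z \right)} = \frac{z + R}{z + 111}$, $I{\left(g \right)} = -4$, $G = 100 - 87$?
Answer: $- \frac{217}{3852} \approx -0.056334$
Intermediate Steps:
$G = 13$
$c = \frac{1}{36} \approx 0.027778$
$Y{\left(Q,u \right)} = \frac{1}{36}$
$b{\left(R,z \right)} = \frac{R + z}{111 + z}$
$Y{\left(\left(1 - 4\right)^{2},39 \right)} - b{\left(G,I{\left(1 \right)} \right)} = \frac{1}{36} - \frac{13 - 4}{111 - 4} = \frac{1}{36} - \frac{1}{107} \cdot 9 = \frac{1}{36} - \frac{9}{107} = - \frac{217}{3852}$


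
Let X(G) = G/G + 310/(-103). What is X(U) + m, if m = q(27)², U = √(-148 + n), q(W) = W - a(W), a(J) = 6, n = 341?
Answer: 45216/103 ≈ 438.99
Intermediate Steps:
q(W) = -6 + W (q(W) = W - 1*6 = W - 6 = -6 + W)
U = √193 (U = √(-148 + 341) = √193 ≈ 13.892)
X(G) = -207/103 (X(G) = 1 + 310*(-1/103) = 1 - 310/103 = -207/103)
m = 441 (m = (-6 + 27)² = 21² = 441)
X(U) + m = -207/103 + 441 = 45216/103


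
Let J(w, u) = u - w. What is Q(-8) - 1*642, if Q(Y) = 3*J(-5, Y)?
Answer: -651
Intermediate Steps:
Q(Y) = 15 + 3*Y (Q(Y) = 3*(Y - 1*(-5)) = 3*(Y + 5) = 3*(5 + Y) = 15 + 3*Y)
Q(-8) - 1*642 = (15 + 3*(-8)) - 1*642 = (15 - 24) - 642 = -9 - 642 = -651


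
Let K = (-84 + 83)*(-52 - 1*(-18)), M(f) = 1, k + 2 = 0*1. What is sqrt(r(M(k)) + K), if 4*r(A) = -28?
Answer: 3*sqrt(3) ≈ 5.1962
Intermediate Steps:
k = -2 (k = -2 + 0*1 = -2 + 0 = -2)
r(A) = -7 (r(A) = (1/4)*(-28) = -7)
K = 34 (K = -(-52 + 18) = -1*(-34) = 34)
sqrt(r(M(k)) + K) = sqrt(-7 + 34) = sqrt(27) = 3*sqrt(3)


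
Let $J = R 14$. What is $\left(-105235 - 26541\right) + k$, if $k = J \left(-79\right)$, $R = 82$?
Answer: $-222468$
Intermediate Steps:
$J = 1148$ ($J = 82 \cdot 14 = 1148$)
$k = -90692$ ($k = 1148 \left(-79\right) = -90692$)
$\left(-105235 - 26541\right) + k = \left(-105235 - 26541\right) - 90692 = -131776 - 90692 = -222468$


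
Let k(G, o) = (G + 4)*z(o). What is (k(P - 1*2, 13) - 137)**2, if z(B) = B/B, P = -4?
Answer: 19321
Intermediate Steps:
z(B) = 1
k(G, o) = 4 + G (k(G, o) = (G + 4)*1 = (4 + G)*1 = 4 + G)
(k(P - 1*2, 13) - 137)**2 = ((4 + (-4 - 1*2)) - 137)**2 = ((4 + (-4 - 2)) - 137)**2 = ((4 - 6) - 137)**2 = (-2 - 137)**2 = (-139)**2 = 19321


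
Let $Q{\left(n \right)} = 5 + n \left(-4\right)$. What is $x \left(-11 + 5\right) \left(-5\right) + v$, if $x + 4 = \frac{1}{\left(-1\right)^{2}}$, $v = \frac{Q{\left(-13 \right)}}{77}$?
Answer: $- \frac{6873}{77} \approx -89.26$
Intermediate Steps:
$Q{\left(n \right)} = 5 - 4 n$
$v = \frac{57}{77}$ ($v = \frac{5 - -52}{77} = \left(5 + 52\right) \frac{1}{77} = 57 \cdot \frac{1}{77} = \frac{57}{77} \approx 0.74026$)
$x = -3$ ($x = -4 + \frac{1}{\left(-1\right)^{2}} = -4 + 1^{-1} = -4 + 1 = -3$)
$x \left(-11 + 5\right) \left(-5\right) + v = - 3 \left(-11 + 5\right) \left(-5\right) + \frac{57}{77} = - 3 \left(\left(-6\right) \left(-5\right)\right) + \frac{57}{77} = \left(-3\right) 30 + \frac{57}{77} = -90 + \frac{57}{77} = - \frac{6873}{77}$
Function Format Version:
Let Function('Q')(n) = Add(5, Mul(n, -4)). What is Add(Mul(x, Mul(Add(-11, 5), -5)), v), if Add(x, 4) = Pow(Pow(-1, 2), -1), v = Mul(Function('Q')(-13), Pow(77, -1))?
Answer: Rational(-6873, 77) ≈ -89.260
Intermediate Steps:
Function('Q')(n) = Add(5, Mul(-4, n))
v = Rational(57, 77) (v = Mul(Add(5, Mul(-4, -13)), Pow(77, -1)) = Mul(Add(5, 52), Rational(1, 77)) = Mul(57, Rational(1, 77)) = Rational(57, 77) ≈ 0.74026)
x = -3 (x = Add(-4, Pow(Pow(-1, 2), -1)) = Add(-4, Pow(1, -1)) = Add(-4, 1) = -3)
Add(Mul(x, Mul(Add(-11, 5), -5)), v) = Add(Mul(-3, Mul(Add(-11, 5), -5)), Rational(57, 77)) = Add(Mul(-3, Mul(-6, -5)), Rational(57, 77)) = Add(Mul(-3, 30), Rational(57, 77)) = Add(-90, Rational(57, 77)) = Rational(-6873, 77)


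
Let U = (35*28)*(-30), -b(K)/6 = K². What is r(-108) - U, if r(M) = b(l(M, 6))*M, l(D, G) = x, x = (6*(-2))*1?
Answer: 122712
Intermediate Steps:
x = -12 (x = -12*1 = -12)
l(D, G) = -12
b(K) = -6*K²
U = -29400 (U = 980*(-30) = -29400)
r(M) = -864*M (r(M) = (-6*(-12)²)*M = (-6*144)*M = -864*M)
r(-108) - U = -864*(-108) - 1*(-29400) = 93312 + 29400 = 122712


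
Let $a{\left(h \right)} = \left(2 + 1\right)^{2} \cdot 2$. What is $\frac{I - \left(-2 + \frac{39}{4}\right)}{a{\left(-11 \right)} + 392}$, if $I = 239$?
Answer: $\frac{185}{328} \approx 0.56402$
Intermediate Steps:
$a{\left(h \right)} = 18$ ($a{\left(h \right)} = 3^{2} \cdot 2 = 9 \cdot 2 = 18$)
$\frac{I - \left(-2 + \frac{39}{4}\right)}{a{\left(-11 \right)} + 392} = \frac{239 - \left(-2 + \frac{39}{4}\right)}{18 + 392} = \frac{239 - \frac{31}{4}}{410} = \left(239 + \left(- \frac{39}{4} + 2\right)\right) \frac{1}{410} = \left(239 - \frac{31}{4}\right) \frac{1}{410} = \frac{925}{4} \cdot \frac{1}{410} = \frac{185}{328}$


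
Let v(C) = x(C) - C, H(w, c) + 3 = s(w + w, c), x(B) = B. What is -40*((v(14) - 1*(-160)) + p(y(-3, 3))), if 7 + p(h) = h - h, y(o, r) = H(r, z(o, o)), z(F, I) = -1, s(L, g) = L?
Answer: -6120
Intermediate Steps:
H(w, c) = -3 + 2*w (H(w, c) = -3 + (w + w) = -3 + 2*w)
v(C) = 0 (v(C) = C - C = 0)
y(o, r) = -3 + 2*r
p(h) = -7 (p(h) = -7 + (h - h) = -7 + 0 = -7)
-40*((v(14) - 1*(-160)) + p(y(-3, 3))) = -40*((0 - 1*(-160)) - 7) = -40*((0 + 160) - 7) = -40*(160 - 7) = -40*153 = -6120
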